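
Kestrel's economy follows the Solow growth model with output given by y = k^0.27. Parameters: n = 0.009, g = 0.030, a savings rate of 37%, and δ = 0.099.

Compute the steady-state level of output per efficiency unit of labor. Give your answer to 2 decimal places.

y* = 1.44

In steady state, investment equals break-even investment: s·k^α = (n + g + δ)·k.
Rearranging, k^(1−α) = s / (n + g + δ).
k^0.73 = 0.37 / (0.009 + 0.030 + 0.099) = 0.37 / 0.138 = 2.6812
k* = 2.6812^(1/0.73) ≈ 3.8615
y* = (k*)^α = 3.8615^0.27 ≈ 1.4402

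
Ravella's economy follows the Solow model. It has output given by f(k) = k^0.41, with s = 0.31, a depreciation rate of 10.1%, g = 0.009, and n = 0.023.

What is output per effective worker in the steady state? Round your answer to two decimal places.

y* ≈ 1.80

Steady state requires s·f(k) = (n + g + δ)·k, i.e. s·k^α = (n + g + δ)·k.
Rearranging, k^(1−α) = s / (n + g + δ).
k^0.59 = 0.31 / (0.023 + 0.009 + 0.101) = 0.31 / 0.133 = 2.3308
k* = 2.3308^(1/0.59) ≈ 4.1965
y* = (k*)^α = 4.1965^0.41 ≈ 1.8005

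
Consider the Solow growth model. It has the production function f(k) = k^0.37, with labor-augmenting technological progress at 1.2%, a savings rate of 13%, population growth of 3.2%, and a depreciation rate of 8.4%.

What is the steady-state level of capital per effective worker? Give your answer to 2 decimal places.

In steady state, investment equals break-even investment: s·k^α = (n + g + δ)·k.
Rearranging, k^(1−α) = s / (n + g + δ).
k^0.63 = 0.13 / (0.032 + 0.012 + 0.084) = 0.13 / 0.128 = 1.0156
k* = 1.0156^(1/0.63) ≈ 1.0249

k* ≈ 1.02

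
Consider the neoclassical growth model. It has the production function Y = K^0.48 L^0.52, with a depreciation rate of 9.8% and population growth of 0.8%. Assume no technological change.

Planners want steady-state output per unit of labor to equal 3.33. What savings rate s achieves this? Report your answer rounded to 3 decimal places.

s ≈ 0.390

At the steady state, Δk = 0, so s·k^α = (n + δ)·k.
Since y* = [s/(n + δ)]^(α/(1−α)), we have s/(n + δ) = (y*)^((1−α)/α) = 3.33^1.0833 = 3.6810.
Therefore s = 3.6810 × (n + δ) = 3.6810 × 0.106 = 0.3902.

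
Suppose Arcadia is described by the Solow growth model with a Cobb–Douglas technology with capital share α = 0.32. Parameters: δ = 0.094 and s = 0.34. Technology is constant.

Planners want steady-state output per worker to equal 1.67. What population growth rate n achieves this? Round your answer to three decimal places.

n ≈ 0.020

Steady state requires s·f(k) = (n + δ)·k, i.e. s·k^α = (n + δ)·k.
Since y* = [s/(n + δ)]^(α/(1−α)), we have s/(n + δ) = (y*)^((1−α)/α) = 1.67^2.125 = 2.9735.
Therefore n + δ = s / 2.9735 = 0.34 / 2.9735 = 0.1143, so n = 0.1143 − 0.094 = 0.0203.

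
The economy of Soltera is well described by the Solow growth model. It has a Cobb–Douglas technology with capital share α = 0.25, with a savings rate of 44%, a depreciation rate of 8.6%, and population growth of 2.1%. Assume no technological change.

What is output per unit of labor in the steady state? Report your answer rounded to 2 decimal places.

y* ≈ 1.60

Steady state requires s·f(k) = (n + δ)·k, i.e. s·k^α = (n + δ)·k.
Rearranging, k^(1−α) = s / (n + δ).
k^0.75 = 0.44 / (0.021 + 0.086) = 0.44 / 0.107 = 4.1121
k* = 4.1121^(1/0.75) ≈ 6.5880
y* = (k*)^α = 6.5880^0.25 ≈ 1.6021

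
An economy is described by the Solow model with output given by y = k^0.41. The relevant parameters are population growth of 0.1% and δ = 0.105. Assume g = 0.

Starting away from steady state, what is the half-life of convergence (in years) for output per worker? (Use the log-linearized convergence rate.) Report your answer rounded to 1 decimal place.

Near the steady state the convergence rate is λ = (1 − α)(n + δ).
λ = (1 − 0.41) × 0.106 = 0.59 × 0.106 = 0.06254
Half-life = ln 2 / λ = 0.6931 / 0.06254 ≈ 11.08 years

t_½ ≈ 11.1 years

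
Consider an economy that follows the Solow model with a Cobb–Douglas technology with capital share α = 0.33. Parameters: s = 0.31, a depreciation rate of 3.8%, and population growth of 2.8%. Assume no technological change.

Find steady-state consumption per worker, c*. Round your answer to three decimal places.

Steady state requires s·f(k) = (n + δ)·k, i.e. s·k^α = (n + δ)·k.
Dividing both sides by k: k^(1−α) = s / (n + δ).
k^0.67 = 0.31 / (0.028 + 0.038) = 0.31 / 0.066 = 4.6970
k* = 4.6970^(1/0.67) ≈ 10.0628
y* = (k*)^α = 10.0628^0.33 ≈ 2.1424
c* = (1 − s)·y* = (1 − 0.31) × 2.1424 ≈ 1.4783

c* ≈ 1.478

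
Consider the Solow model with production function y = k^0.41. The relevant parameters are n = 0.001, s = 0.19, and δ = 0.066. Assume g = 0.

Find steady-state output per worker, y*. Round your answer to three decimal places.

y* ≈ 2.063

Steady state requires s·f(k) = (n + δ)·k, i.e. s·k^α = (n + δ)·k.
Dividing both sides by k: k^(1−α) = s / (n + δ).
k^0.59 = 0.19 / (0.001 + 0.066) = 0.19 / 0.067 = 2.8358
k* = 2.8358^(1/0.59) ≈ 5.8512
y* = (k*)^α = 5.8512^0.41 ≈ 2.0633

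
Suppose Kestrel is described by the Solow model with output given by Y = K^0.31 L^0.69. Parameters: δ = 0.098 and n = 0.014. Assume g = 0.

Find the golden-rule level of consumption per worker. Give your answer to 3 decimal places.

c_gold ≈ 1.090

At the golden rule, f'(k) = n + δ, so α·k^(α−1) = n + δ and k_gold = (α/(n + δ))^(1/(1−α)).
k_gold = (0.31/0.112)^(1/0.69) = 2.7679^1.4493 ≈ 4.3733
c_gold = f(k_gold) − (n + δ)·k_gold = 1.5800 − 0.112×4.3733 ≈ 1.0902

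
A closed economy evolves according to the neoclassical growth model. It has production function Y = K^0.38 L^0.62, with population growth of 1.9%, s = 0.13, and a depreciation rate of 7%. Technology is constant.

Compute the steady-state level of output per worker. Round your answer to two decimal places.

Steady state requires s·f(k) = (n + δ)·k, i.e. s·k^α = (n + δ)·k.
Dividing both sides by k: k^(1−α) = s / (n + δ).
k^0.62 = 0.13 / (0.019 + 0.070) = 0.13 / 0.089 = 1.4607
k* = 1.4607^(1/0.62) ≈ 1.8426
y* = (k*)^α = 1.8426^0.38 ≈ 1.2614

y* ≈ 1.26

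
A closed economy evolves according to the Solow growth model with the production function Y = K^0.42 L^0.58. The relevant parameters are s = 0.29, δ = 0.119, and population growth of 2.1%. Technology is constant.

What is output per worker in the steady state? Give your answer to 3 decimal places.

y* = 1.694

Steady state requires s·f(k) = (n + δ)·k, i.e. s·k^α = (n + δ)·k.
Dividing both sides by k: k^(1−α) = s / (n + δ).
k^0.58 = 0.29 / (0.021 + 0.119) = 0.29 / 0.140 = 2.0714
k* = 2.0714^(1/0.58) ≈ 3.5098
y* = (k*)^α = 3.5098^0.42 ≈ 1.6944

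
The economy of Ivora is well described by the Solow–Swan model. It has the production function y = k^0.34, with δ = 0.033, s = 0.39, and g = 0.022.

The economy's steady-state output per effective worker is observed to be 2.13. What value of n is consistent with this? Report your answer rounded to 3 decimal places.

n ≈ 0.035

In steady state, investment equals break-even investment: s·k^α = (n + g + δ)·k.
Since y* = [s/(n + g + δ)]^(α/(1−α)), we have s/(n + g + δ) = (y*)^((1−α)/α) = 2.13^1.9412 = 4.3396.
Therefore n + g + δ = s / 4.3396 = 0.39 / 4.3396 = 0.0899, so n = 0.0899 − 0.055 = 0.0349.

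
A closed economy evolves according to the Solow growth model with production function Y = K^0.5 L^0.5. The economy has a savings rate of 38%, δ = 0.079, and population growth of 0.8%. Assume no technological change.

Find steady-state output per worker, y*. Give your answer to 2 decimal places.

Steady state requires s·f(k) = (n + δ)·k, i.e. s·k^α = (n + δ)·k.
Dividing both sides by k: k^(1−α) = s / (n + δ).
k^0.5 = 0.38 / (0.008 + 0.079) = 0.38 / 0.087 = 4.3678
k* = 4.3678^(1/0.5) ≈ 19.0777
y* = (k*)^α = 19.0777^0.5 ≈ 4.3678

y* ≈ 4.37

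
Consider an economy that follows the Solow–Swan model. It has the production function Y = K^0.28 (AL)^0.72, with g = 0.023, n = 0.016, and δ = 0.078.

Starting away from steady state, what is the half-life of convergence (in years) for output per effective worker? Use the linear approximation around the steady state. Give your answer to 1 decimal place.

about 8.2 years

Near the steady state the convergence rate is λ = (1 − α)(n + g + δ).
λ = (1 − 0.28) × 0.117 = 0.72 × 0.117 = 0.08424
Half-life = ln 2 / λ = 0.6931 / 0.08424 ≈ 8.23 years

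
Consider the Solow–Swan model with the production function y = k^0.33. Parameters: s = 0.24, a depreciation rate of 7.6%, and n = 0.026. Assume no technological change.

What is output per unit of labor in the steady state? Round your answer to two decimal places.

Steady state requires s·f(k) = (n + δ)·k, i.e. s·k^α = (n + δ)·k.
Rearranging, k^(1−α) = s / (n + δ).
k^0.67 = 0.24 / (0.026 + 0.076) = 0.24 / 0.102 = 2.3529
k* = 2.3529^(1/0.67) ≈ 3.5862
y* = (k*)^α = 3.5862^0.33 ≈ 1.5242

y* = 1.52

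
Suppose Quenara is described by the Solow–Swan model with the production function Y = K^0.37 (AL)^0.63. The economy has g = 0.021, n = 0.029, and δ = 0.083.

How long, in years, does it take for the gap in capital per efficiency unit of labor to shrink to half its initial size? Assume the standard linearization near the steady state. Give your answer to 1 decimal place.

t_½ ≈ 8.3 years

Near the steady state the convergence rate is λ = (1 − α)(n + g + δ).
λ = (1 − 0.37) × 0.133 = 0.63 × 0.133 = 0.08379
Half-life = ln 2 / λ = 0.6931 / 0.08379 ≈ 8.27 years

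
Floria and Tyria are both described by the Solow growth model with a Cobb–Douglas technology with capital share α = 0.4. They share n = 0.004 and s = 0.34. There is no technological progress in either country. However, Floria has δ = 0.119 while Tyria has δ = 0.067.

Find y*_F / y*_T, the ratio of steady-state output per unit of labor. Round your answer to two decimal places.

y*_F / y*_T ≈ 0.69

Steady-state y* = [s/(n + δ)]^(α/(1−α)), so the ratio is [ (s_F/(n + δ)_F) / (s_T/(n + δ)_T) ]^0.6667.
s_F/(n + δ)_F = 0.34/0.123 = 2.7642; s_T/(n + δ)_T = 0.34/0.071 = 4.7887.
Ratio = (2.7642/4.7887)^0.6667 = 0.5772^0.6667 ≈ 0.6932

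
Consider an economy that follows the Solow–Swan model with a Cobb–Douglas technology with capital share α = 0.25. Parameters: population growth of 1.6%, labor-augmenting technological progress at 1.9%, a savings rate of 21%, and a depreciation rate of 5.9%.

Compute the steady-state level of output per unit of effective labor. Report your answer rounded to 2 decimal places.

At the steady state, Δk = 0, so s·k^α = (n + g + δ)·k.
Dividing both sides by k: k^(1−α) = s / (n + g + δ).
k^0.75 = 0.21 / (0.016 + 0.019 + 0.059) = 0.21 / 0.094 = 2.2340
k* = 2.2340^(1/0.75) ≈ 2.9204
y* = (k*)^α = 2.9204^0.25 ≈ 1.3073

y* = 1.31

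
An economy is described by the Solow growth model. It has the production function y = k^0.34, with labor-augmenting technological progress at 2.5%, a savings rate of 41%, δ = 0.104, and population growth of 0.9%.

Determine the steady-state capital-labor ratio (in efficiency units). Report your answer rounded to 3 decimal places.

At the steady state, Δk = 0, so s·k^α = (n + g + δ)·k.
Rearranging, k^(1−α) = s / (n + g + δ).
k^0.66 = 0.41 / (0.009 + 0.025 + 0.104) = 0.41 / 0.138 = 2.9710
k* = 2.9710^(1/0.66) ≈ 5.2062

k* = 5.206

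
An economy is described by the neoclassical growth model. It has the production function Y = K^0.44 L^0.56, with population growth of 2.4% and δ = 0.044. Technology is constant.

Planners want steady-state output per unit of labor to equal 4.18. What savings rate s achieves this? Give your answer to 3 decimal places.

Steady state requires s·f(k) = (n + δ)·k, i.e. s·k^α = (n + δ)·k.
Since y* = [s/(n + δ)]^(α/(1−α)), we have s/(n + δ) = (y*)^((1−α)/α) = 4.18^1.2727 = 6.1741.
Therefore s = 6.1741 × (n + δ) = 6.1741 × 0.068 = 0.4198.

s ≈ 0.420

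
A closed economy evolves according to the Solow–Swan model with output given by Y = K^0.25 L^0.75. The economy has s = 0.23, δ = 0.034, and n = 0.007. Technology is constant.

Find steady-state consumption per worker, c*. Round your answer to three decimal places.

c* ≈ 1.368

At the steady state, Δk = 0, so s·k^α = (n + δ)·k.
Rearranging, k^(1−α) = s / (n + δ).
k^0.75 = 0.23 / (0.007 + 0.034) = 0.23 / 0.041 = 5.6098
k* = 5.6098^(1/0.75) ≈ 9.9677
y* = (k*)^α = 9.9677^0.25 ≈ 1.7768
c* = (1 − s)·y* = (1 − 0.23) × 1.7768 ≈ 1.3681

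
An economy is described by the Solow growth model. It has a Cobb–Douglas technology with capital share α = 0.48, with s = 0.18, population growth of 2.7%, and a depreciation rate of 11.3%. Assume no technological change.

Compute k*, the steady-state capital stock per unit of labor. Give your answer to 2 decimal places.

At the steady state, Δk = 0, so s·k^α = (n + δ)·k.
Dividing both sides by k: k^(1−α) = s / (n + δ).
k^0.52 = 0.18 / (0.027 + 0.113) = 0.18 / 0.140 = 1.2857
k* = 1.2857^(1/0.52) ≈ 1.6214

k* ≈ 1.62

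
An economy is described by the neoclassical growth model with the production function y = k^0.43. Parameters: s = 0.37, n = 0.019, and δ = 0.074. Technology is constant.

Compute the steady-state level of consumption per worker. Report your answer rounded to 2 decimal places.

c* ≈ 1.79

Steady state requires s·f(k) = (n + δ)·k, i.e. s·k^α = (n + δ)·k.
Dividing both sides by k: k^(1−α) = s / (n + δ).
k^0.57 = 0.37 / (0.019 + 0.074) = 0.37 / 0.093 = 3.9785
k* = 3.9785^(1/0.57) ≈ 11.2756
y* = (k*)^α = 11.2756^0.43 ≈ 2.8341
c* = (1 − s)·y* = (1 − 0.37) × 2.8341 ≈ 1.7855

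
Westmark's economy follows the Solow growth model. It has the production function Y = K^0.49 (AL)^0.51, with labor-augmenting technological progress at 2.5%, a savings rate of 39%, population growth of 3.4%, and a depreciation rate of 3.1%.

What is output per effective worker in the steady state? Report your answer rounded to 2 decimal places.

At the steady state, Δk = 0, so s·k^α = (n + g + δ)·k.
Dividing both sides by k: k^(1−α) = s / (n + g + δ).
k^0.51 = 0.39 / (0.034 + 0.025 + 0.031) = 0.39 / 0.090 = 4.3333
k* = 4.3333^(1/0.51) ≈ 17.7282
y* = (k*)^α = 17.7282^0.49 ≈ 4.0912

y* = 4.09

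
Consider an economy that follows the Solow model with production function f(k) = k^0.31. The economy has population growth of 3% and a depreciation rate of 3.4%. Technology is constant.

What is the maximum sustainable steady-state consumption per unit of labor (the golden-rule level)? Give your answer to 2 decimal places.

At the golden rule, f'(k) = n + δ, so α·k^(α−1) = n + δ and k_gold = (α/(n + δ))^(1/(1−α)).
k_gold = (0.31/0.064)^(1/0.69) = 4.8438^1.4493 ≈ 9.8410
c_gold = f(k_gold) − (n + δ)·k_gold = 2.0316 − 0.064×9.8410 ≈ 1.4018

c_gold ≈ 1.40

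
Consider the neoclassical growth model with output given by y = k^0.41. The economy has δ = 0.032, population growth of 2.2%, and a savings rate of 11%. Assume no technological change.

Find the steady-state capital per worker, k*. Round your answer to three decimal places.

k* ≈ 3.340

Steady state requires s·f(k) = (n + δ)·k, i.e. s·k^α = (n + δ)·k.
Rearranging, k^(1−α) = s / (n + δ).
k^0.59 = 0.11 / (0.022 + 0.032) = 0.11 / 0.054 = 2.0370
k* = 2.0370^(1/0.59) ≈ 3.3397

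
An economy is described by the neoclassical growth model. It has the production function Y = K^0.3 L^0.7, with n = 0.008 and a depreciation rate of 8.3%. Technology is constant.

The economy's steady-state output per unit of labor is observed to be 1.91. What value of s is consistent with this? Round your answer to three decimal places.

Steady state requires s·f(k) = (n + δ)·k, i.e. s·k^α = (n + δ)·k.
Since y* = [s/(n + δ)]^(α/(1−α)), we have s/(n + δ) = (y*)^((1−α)/α) = 1.91^2.3333 = 4.5262.
Therefore s = 4.5262 × (n + δ) = 4.5262 × 0.091 = 0.4119.

s ≈ 0.412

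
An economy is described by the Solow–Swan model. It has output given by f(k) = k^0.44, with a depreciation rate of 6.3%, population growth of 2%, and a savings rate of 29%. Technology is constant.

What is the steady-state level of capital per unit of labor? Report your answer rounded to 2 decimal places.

k* = 9.34

Steady state requires s·f(k) = (n + δ)·k, i.e. s·k^α = (n + δ)·k.
Dividing both sides by k: k^(1−α) = s / (n + δ).
k^0.56 = 0.29 / (0.020 + 0.063) = 0.29 / 0.083 = 3.4940
k* = 3.4940^(1/0.56) ≈ 9.3373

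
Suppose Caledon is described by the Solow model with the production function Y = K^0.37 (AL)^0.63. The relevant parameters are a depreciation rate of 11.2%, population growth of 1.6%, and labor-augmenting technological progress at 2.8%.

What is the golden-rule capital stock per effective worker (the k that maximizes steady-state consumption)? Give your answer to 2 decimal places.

k_gold ≈ 3.94

The golden rule sets f'(k) = n + g + δ, i.e. α·k^(α−1) = n + g + δ.
So k^(1−α) = α / (n + g + δ) = 0.37 / 0.156 = 2.3718.
k_gold = 2.3718^(1/0.63) ≈ 3.9388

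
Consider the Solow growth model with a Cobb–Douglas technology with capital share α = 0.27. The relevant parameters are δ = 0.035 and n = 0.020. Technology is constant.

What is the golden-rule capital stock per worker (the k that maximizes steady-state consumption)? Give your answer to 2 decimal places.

The golden rule sets f'(k) = n + δ, i.e. α·k^(α−1) = n + δ.
So k^(1−α) = α / (n + δ) = 0.27 / 0.055 = 4.9091.
k_gold = 4.9091^(1/0.73) ≈ 8.8426

k_gold ≈ 8.84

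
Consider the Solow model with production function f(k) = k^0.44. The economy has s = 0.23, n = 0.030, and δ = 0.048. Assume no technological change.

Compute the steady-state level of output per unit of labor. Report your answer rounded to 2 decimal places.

In steady state, investment equals break-even investment: s·k^α = (n + δ)·k.
Dividing both sides by k: k^(1−α) = s / (n + δ).
k^0.56 = 0.23 / (0.030 + 0.048) = 0.23 / 0.078 = 2.9487
k* = 2.9487^(1/0.56) ≈ 6.8965
y* = (k*)^α = 6.8965^0.44 ≈ 2.3388

y* ≈ 2.34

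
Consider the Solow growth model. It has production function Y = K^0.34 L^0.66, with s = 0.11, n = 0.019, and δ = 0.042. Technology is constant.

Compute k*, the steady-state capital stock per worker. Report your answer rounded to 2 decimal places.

Steady state requires s·f(k) = (n + δ)·k, i.e. s·k^α = (n + δ)·k.
Dividing both sides by k: k^(1−α) = s / (n + δ).
k^0.66 = 0.11 / (0.019 + 0.042) = 0.11 / 0.061 = 1.8033
k* = 1.8033^(1/0.66) ≈ 2.4433

k* ≈ 2.44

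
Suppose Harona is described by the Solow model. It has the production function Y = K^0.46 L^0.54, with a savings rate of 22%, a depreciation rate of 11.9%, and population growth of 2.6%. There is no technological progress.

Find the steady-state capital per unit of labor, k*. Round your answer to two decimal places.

k* ≈ 2.16

Steady state requires s·f(k) = (n + δ)·k, i.e. s·k^α = (n + δ)·k.
Dividing both sides by k: k^(1−α) = s / (n + δ).
k^0.54 = 0.22 / (0.026 + 0.119) = 0.22 / 0.145 = 1.5172
k* = 1.5172^(1/0.54) ≈ 2.1640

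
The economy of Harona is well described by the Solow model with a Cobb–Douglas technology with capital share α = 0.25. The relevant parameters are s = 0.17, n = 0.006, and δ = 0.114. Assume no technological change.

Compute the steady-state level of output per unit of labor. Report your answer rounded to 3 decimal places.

y* = 1.123

At the steady state, Δk = 0, so s·k^α = (n + δ)·k.
Rearranging, k^(1−α) = s / (n + δ).
k^0.75 = 0.17 / (0.006 + 0.114) = 0.17 / 0.120 = 1.4167
k* = 1.4167^(1/0.75) ≈ 1.5911
y* = (k*)^α = 1.5911^0.25 ≈ 1.1231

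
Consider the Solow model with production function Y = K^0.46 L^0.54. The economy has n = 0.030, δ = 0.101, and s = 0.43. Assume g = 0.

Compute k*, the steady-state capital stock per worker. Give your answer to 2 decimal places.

k* ≈ 9.03

At the steady state, Δk = 0, so s·k^α = (n + δ)·k.
Dividing both sides by k: k^(1−α) = s / (n + δ).
k^0.54 = 0.43 / (0.030 + 0.101) = 0.43 / 0.131 = 3.2824
k* = 3.2824^(1/0.54) ≈ 9.0346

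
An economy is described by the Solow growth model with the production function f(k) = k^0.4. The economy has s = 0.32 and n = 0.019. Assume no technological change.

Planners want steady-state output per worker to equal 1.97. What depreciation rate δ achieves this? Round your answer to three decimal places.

δ ≈ 0.097

In steady state, investment equals break-even investment: s·k^α = (n + δ)·k.
Since y* = [s/(n + δ)]^(α/(1−α)), we have s/(n + δ) = (y*)^((1−α)/α) = 1.97^1.5 = 2.7650.
Therefore n + δ = s / 2.7650 = 0.32 / 2.7650 = 0.1157, so δ = 0.1157 − 0.019 = 0.0967.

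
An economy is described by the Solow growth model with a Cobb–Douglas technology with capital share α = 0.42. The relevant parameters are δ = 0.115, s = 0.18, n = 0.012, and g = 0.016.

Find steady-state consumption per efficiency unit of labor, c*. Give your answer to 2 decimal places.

At the steady state, Δk = 0, so s·k^α = (n + g + δ)·k.
Dividing both sides by k: k^(1−α) = s / (n + g + δ).
k^0.58 = 0.18 / (0.012 + 0.016 + 0.115) = 0.18 / 0.143 = 1.2587
k* = 1.2587^(1/0.58) ≈ 1.4869
y* = (k*)^α = 1.4869^0.42 ≈ 1.1813
c* = (1 − s)·y* = (1 − 0.18) × 1.1813 ≈ 0.9687

c* = 0.97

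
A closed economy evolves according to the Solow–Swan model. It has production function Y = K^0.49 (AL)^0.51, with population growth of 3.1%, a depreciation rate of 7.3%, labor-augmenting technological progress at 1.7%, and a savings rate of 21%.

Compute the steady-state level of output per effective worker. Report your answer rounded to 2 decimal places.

At the steady state, Δk = 0, so s·k^α = (n + g + δ)·k.
Rearranging, k^(1−α) = s / (n + g + δ).
k^0.51 = 0.21 / (0.031 + 0.017 + 0.073) = 0.21 / 0.121 = 1.7355
k* = 1.7355^(1/0.51) ≈ 2.9475
y* = (k*)^α = 2.9475^0.49 ≈ 1.6984

y* ≈ 1.70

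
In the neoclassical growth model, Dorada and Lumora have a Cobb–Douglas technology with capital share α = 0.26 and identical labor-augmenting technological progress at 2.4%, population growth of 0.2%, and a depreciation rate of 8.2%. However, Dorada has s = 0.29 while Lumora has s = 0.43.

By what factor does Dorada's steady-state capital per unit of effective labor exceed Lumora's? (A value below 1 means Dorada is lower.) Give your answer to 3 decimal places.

ratio ≈ 0.587

Steady-state k* = [s/(n + g + δ)]^(1/(1−α)), so the ratio is [ (s_D/(n + g + δ)_D) / (s_L/(n + g + δ)_L) ]^1.3514.
s_D/(n + g + δ)_D = 0.29/0.108 = 2.6852; s_L/(n + g + δ)_L = 0.43/0.108 = 3.9815.
Ratio = (2.6852/3.9815)^1.3514 = 0.6744^1.3514 ≈ 0.5872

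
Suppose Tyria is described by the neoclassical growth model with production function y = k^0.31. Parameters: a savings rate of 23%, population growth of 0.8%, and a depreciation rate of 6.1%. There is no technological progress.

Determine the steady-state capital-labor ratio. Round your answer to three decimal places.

k* ≈ 5.725

In steady state, investment equals break-even investment: s·k^α = (n + δ)·k.
Rearranging, k^(1−α) = s / (n + δ).
k^0.69 = 0.23 / (0.008 + 0.061) = 0.23 / 0.069 = 3.3333
k* = 3.3333^(1/0.69) ≈ 5.7252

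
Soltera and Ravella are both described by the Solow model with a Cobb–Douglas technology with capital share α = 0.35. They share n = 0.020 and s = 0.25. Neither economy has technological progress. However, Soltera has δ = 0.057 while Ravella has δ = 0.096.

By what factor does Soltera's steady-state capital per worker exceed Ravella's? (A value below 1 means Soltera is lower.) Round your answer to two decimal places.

Steady-state k* = [s/(n + δ)]^(1/(1−α)), so the ratio is [ (s_S/(n + δ)_S) / (s_R/(n + δ)_R) ]^1.5385.
s_S/(n + δ)_S = 0.25/0.077 = 3.2468; s_R/(n + δ)_R = 0.25/0.116 = 2.1552.
Ratio = (3.2468/2.1552)^1.5385 = 1.5065^1.5385 ≈ 1.8785

ratio ≈ 1.88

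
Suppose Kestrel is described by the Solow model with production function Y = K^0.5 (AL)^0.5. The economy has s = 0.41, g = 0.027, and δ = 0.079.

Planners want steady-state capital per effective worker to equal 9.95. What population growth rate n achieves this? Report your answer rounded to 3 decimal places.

n ≈ 0.024

In steady state, investment equals break-even investment: s·k^α = (n + g + δ)·k.
So s / (n + g + δ) = (k*)^(1−α) = 9.95^0.5 = 3.1544.
Therefore n + g + δ = s / 3.1544 = 0.41 / 3.1544 = 0.1300, so n = 0.1300 − 0.106 = 0.0240.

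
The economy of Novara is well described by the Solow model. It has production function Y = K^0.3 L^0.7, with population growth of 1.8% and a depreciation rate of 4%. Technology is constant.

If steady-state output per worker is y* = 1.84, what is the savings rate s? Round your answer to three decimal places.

At the steady state, Δk = 0, so s·k^α = (n + δ)·k.
Since y* = [s/(n + δ)]^(α/(1−α)), we have s/(n + δ) = (y*)^((1−α)/α) = 1.84^2.3333 = 4.1486.
Therefore s = 4.1486 × (n + δ) = 4.1486 × 0.058 = 0.2406.

s ≈ 0.241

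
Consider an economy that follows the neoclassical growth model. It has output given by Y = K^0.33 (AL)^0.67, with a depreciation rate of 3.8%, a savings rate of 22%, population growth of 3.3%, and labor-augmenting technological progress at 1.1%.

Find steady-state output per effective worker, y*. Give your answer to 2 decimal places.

y* = 1.63

At the steady state, Δk = 0, so s·k^α = (n + g + δ)·k.
Dividing both sides by k: k^(1−α) = s / (n + g + δ).
k^0.67 = 0.22 / (0.033 + 0.011 + 0.038) = 0.22 / 0.082 = 2.6829
k* = 2.6829^(1/0.67) ≈ 4.3622
y* = (k*)^α = 4.3622^0.33 ≈ 1.6259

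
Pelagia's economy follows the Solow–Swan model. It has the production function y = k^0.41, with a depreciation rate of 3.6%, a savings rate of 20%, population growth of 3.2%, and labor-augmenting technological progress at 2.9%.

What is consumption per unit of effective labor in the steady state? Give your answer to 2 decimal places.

In steady state, investment equals break-even investment: s·k^α = (n + g + δ)·k.
Dividing both sides by k: k^(1−α) = s / (n + g + δ).
k^0.59 = 0.20 / (0.032 + 0.029 + 0.036) = 0.20 / 0.097 = 2.0619
k* = 2.0619^(1/0.59) ≈ 3.4092
y* = (k*)^α = 3.4092^0.41 ≈ 1.6534
c* = (1 − s)·y* = (1 − 0.20) × 1.6534 ≈ 1.3227

c* = 1.32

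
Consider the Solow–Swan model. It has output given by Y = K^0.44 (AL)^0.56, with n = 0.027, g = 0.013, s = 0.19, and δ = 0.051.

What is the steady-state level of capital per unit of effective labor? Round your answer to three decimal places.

k* ≈ 3.723

In steady state, investment equals break-even investment: s·k^α = (n + g + δ)·k.
Dividing both sides by k: k^(1−α) = s / (n + g + δ).
k^0.56 = 0.19 / (0.027 + 0.013 + 0.051) = 0.19 / 0.091 = 2.0879
k* = 2.0879^(1/0.56) ≈ 3.7231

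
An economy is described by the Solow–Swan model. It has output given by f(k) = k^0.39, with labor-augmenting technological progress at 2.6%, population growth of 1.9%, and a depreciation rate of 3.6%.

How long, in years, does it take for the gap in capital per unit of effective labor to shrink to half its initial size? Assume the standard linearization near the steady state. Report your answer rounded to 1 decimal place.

about 14.0 years

Near the steady state the convergence rate is λ = (1 − α)(n + g + δ).
λ = (1 − 0.39) × 0.081 = 0.61 × 0.081 = 0.04941
Half-life = ln 2 / λ = 0.6931 / 0.04941 ≈ 14.03 years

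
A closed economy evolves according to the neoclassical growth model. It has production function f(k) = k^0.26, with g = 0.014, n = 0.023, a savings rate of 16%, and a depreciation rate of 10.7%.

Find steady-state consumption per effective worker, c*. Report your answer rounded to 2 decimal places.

c* = 0.87

At the steady state, Δk = 0, so s·k^α = (n + g + δ)·k.
Dividing both sides by k: k^(1−α) = s / (n + g + δ).
k^0.74 = 0.16 / (0.023 + 0.014 + 0.107) = 0.16 / 0.144 = 1.1111
k* = 1.1111^(1/0.74) ≈ 1.1530
y* = (k*)^α = 1.1530^0.26 ≈ 1.0377
c* = (1 − s)·y* = (1 − 0.16) × 1.0377 ≈ 0.8717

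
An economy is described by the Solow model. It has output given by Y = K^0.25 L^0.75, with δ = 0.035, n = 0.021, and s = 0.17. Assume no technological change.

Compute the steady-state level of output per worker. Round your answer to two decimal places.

Steady state requires s·f(k) = (n + δ)·k, i.e. s·k^α = (n + δ)·k.
Dividing both sides by k: k^(1−α) = s / (n + δ).
k^0.75 = 0.17 / (0.021 + 0.035) = 0.17 / 0.056 = 3.0357
k* = 3.0357^(1/0.75) ≈ 4.3955
y* = (k*)^α = 4.3955^0.25 ≈ 1.4479

y* ≈ 1.45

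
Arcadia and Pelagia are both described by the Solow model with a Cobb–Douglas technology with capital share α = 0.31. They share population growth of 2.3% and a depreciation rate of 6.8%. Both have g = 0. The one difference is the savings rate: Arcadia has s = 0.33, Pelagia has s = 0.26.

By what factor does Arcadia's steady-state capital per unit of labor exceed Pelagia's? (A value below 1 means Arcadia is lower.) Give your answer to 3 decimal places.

Steady-state k* = [s/(n + δ)]^(1/(1−α)), so the ratio is [ (s_A/(n + δ)_A) / (s_P/(n + δ)_P) ]^1.4493.
s_A/(n + δ)_A = 0.33/0.091 = 3.6264; s_P/(n + δ)_P = 0.26/0.091 = 2.8571.
Ratio = (3.6264/2.8571)^1.4493 = 1.2693^1.4493 ≈ 1.4128

ratio ≈ 1.413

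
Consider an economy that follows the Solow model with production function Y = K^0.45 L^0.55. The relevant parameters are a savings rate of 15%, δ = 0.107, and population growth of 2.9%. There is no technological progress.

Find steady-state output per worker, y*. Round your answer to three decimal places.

At the steady state, Δk = 0, so s·k^α = (n + δ)·k.
Dividing both sides by k: k^(1−α) = s / (n + δ).
k^0.55 = 0.15 / (0.029 + 0.107) = 0.15 / 0.136 = 1.1029
k* = 1.1029^(1/0.55) ≈ 1.1949
y* = (k*)^α = 1.1949^0.45 ≈ 1.0834

y* ≈ 1.083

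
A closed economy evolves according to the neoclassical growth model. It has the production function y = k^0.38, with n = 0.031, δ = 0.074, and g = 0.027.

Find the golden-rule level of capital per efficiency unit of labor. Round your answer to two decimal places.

k_gold ≈ 5.50

The golden rule sets f'(k) = n + g + δ, i.e. α·k^(α−1) = n + g + δ.
So k^(1−α) = α / (n + g + δ) = 0.38 / 0.132 = 2.8788.
k_gold = 2.8788^(1/0.62) ≈ 5.5038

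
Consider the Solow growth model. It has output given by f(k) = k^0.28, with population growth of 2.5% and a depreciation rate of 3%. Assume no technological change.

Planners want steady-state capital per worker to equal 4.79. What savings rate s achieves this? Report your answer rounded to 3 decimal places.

s ≈ 0.170

In steady state, investment equals break-even investment: s·k^α = (n + δ)·k.
So s / (n + δ) = (k*)^(1−α) = 4.79^0.72 = 3.0892.
Therefore s = 3.0892 × (n + δ) = 3.0892 × 0.055 = 0.1699.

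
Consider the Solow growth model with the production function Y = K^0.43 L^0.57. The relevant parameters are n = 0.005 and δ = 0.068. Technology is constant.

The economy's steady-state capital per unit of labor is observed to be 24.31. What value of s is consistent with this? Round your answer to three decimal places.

In steady state, investment equals break-even investment: s·k^α = (n + δ)·k.
So s / (n + δ) = (k*)^(1−α) = 24.31^0.57 = 6.1645.
Therefore s = 6.1645 × (n + δ) = 6.1645 × 0.073 = 0.4500.

s ≈ 0.450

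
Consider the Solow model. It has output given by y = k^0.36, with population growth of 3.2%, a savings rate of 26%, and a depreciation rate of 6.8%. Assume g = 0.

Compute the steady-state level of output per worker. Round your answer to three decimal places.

y* = 1.712

In steady state, investment equals break-even investment: s·k^α = (n + δ)·k.
Dividing both sides by k: k^(1−α) = s / (n + δ).
k^0.64 = 0.26 / (0.032 + 0.068) = 0.26 / 0.100 = 2.6000
k* = 2.6000^(1/0.64) ≈ 4.4504
y* = (k*)^α = 4.4504^0.36 ≈ 1.7117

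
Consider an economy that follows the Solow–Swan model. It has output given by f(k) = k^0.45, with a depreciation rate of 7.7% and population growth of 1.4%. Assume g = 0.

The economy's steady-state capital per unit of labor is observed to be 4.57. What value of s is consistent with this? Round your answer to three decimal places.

In steady state, investment equals break-even investment: s·k^α = (n + δ)·k.
So s / (n + δ) = (k*)^(1−α) = 4.57^0.55 = 2.3065.
Therefore s = 2.3065 × (n + δ) = 2.3065 × 0.091 = 0.2099.

s ≈ 0.210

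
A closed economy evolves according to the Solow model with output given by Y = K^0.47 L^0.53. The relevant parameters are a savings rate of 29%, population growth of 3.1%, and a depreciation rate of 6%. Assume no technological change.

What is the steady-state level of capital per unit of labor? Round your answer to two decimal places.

At the steady state, Δk = 0, so s·k^α = (n + δ)·k.
Dividing both sides by k: k^(1−α) = s / (n + δ).
k^0.53 = 0.29 / (0.031 + 0.060) = 0.29 / 0.091 = 3.1868
k* = 3.1868^(1/0.53) ≈ 8.9069

k* ≈ 8.91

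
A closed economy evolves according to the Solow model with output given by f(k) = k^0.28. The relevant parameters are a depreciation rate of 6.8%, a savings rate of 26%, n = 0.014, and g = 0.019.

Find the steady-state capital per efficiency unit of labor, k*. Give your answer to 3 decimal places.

k* = 3.718

Steady state requires s·f(k) = (n + g + δ)·k, i.e. s·k^α = (n + g + δ)·k.
Rearranging, k^(1−α) = s / (n + g + δ).
k^0.72 = 0.26 / (0.014 + 0.019 + 0.068) = 0.26 / 0.101 = 2.5743
k* = 2.5743^(1/0.72) ≈ 3.7184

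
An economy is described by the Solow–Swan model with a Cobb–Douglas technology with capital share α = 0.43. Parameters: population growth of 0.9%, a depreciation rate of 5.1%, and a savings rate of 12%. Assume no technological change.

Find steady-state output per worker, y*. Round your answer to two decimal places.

At the steady state, Δk = 0, so s·k^α = (n + δ)·k.
Rearranging, k^(1−α) = s / (n + δ).
k^0.57 = 0.12 / (0.009 + 0.051) = 0.12 / 0.060 = 2.0000
k* = 2.0000^(1/0.57) ≈ 3.3738
y* = (k*)^α = 3.3738^0.43 ≈ 1.6869

y* ≈ 1.69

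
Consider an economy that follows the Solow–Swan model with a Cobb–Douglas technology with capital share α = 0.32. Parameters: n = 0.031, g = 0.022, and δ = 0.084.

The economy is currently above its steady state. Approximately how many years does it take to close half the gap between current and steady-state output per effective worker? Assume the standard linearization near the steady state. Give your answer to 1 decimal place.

about 7.4 years

Near the steady state the convergence rate is λ = (1 − α)(n + g + δ).
λ = (1 − 0.32) × 0.137 = 0.68 × 0.137 = 0.09316
Half-life = ln 2 / λ = 0.6931 / 0.09316 ≈ 7.44 years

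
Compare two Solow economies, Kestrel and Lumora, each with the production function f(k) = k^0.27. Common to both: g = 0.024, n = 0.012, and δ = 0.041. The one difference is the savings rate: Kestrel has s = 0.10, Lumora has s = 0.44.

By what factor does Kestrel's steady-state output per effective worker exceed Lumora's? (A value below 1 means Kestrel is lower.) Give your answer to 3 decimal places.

Steady-state y* = [s/(n + g + δ)]^(α/(1−α)), so the ratio is [ (s_K/(n + g + δ)_K) / (s_L/(n + g + δ)_L) ]^0.3699.
s_K/(n + g + δ)_K = 0.10/0.077 = 1.2987; s_L/(n + g + δ)_L = 0.44/0.077 = 5.7143.
Ratio = (1.2987/5.7143)^0.3699 = 0.2273^0.3699 ≈ 0.5781

y*_K / y*_L ≈ 0.578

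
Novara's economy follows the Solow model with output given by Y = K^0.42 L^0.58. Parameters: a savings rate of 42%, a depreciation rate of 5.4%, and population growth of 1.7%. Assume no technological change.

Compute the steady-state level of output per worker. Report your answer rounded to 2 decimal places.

Steady state requires s·f(k) = (n + δ)·k, i.e. s·k^α = (n + δ)·k.
Rearranging, k^(1−α) = s / (n + δ).
k^0.58 = 0.42 / (0.017 + 0.054) = 0.42 / 0.071 = 5.9155
k* = 5.9155^(1/0.58) ≈ 21.4299
y* = (k*)^α = 21.4299^0.42 ≈ 3.6227

y* ≈ 3.62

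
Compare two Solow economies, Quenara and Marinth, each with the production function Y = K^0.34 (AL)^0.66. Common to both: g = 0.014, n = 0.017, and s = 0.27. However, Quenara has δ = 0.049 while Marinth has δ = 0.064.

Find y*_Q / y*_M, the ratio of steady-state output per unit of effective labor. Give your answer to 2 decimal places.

ratio ≈ 1.09

Steady-state y* = [s/(n + g + δ)]^(α/(1−α)), so the ratio is [ (s_Q/(n + g + δ)_Q) / (s_M/(n + g + δ)_M) ]^0.5152.
s_Q/(n + g + δ)_Q = 0.27/0.080 = 3.3750; s_M/(n + g + δ)_M = 0.27/0.095 = 2.8421.
Ratio = (3.3750/2.8421)^0.5152 = 1.1875^0.5152 ≈ 1.0926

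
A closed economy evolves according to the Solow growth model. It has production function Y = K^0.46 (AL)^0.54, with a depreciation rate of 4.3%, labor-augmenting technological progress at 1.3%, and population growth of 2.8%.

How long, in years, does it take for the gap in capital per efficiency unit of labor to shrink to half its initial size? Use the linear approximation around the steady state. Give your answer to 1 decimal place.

half-life ≈ 15.3 years

Near the steady state the convergence rate is λ = (1 − α)(n + g + δ).
λ = (1 − 0.46) × 0.084 = 0.54 × 0.084 = 0.04536
Half-life = ln 2 / λ = 0.6931 / 0.04536 ≈ 15.28 years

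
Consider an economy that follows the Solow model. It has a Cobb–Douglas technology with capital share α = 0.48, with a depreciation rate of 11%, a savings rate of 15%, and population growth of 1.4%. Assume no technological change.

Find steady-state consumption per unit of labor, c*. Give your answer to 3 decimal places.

c* = 1.013

In steady state, investment equals break-even investment: s·k^α = (n + δ)·k.
Dividing both sides by k: k^(1−α) = s / (n + δ).
k^0.52 = 0.15 / (0.014 + 0.110) = 0.15 / 0.124 = 1.2097
k* = 1.2097^(1/0.52) ≈ 1.4421
y* = (k*)^α = 1.4421^0.48 ≈ 1.1921
c* = (1 − s)·y* = (1 − 0.15) × 1.1921 ≈ 1.0133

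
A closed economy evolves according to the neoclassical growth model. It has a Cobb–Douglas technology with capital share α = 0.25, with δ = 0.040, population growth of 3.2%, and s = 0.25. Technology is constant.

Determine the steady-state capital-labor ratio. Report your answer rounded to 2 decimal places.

k* = 5.26

In steady state, investment equals break-even investment: s·k^α = (n + δ)·k.
Dividing both sides by k: k^(1−α) = s / (n + δ).
k^0.75 = 0.25 / (0.032 + 0.040) = 0.25 / 0.072 = 3.4722
k* = 3.4722^(1/0.75) ≈ 5.2578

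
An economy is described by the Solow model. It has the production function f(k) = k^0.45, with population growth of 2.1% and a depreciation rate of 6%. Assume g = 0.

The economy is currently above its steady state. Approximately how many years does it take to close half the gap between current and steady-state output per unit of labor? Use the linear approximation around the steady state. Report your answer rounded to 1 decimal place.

Near the steady state the convergence rate is λ = (1 − α)(n + δ).
λ = (1 − 0.45) × 0.081 = 0.55 × 0.081 = 0.04455
Half-life = ln 2 / λ = 0.6931 / 0.04455 ≈ 15.56 years

about 15.6 years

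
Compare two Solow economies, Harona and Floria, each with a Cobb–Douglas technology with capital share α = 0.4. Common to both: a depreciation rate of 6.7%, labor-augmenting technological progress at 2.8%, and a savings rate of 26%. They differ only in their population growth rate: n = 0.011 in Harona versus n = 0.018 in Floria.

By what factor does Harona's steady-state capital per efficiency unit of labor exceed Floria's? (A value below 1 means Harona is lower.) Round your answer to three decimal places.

Steady-state k* = [s/(n + g + δ)]^(1/(1−α)), so the ratio is [ (s_H/(n + g + δ)_H) / (s_F/(n + g + δ)_F) ]^1.6667.
s_H/(n + g + δ)_H = 0.26/0.106 = 2.4528; s_F/(n + g + δ)_F = 0.26/0.113 = 2.3009.
Ratio = (2.4528/2.3009)^1.6667 = 1.0660^1.6667 ≈ 1.1124

ratio ≈ 1.112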